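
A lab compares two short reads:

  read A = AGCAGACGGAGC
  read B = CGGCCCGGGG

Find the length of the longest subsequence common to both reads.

Match G [2,3], C [3,6], G [5,7], G [8,8], G [9,9], G [11,10] — 6 bases in the same relative order in both. dp[12][10] = 6 confirms this is the maximum.

6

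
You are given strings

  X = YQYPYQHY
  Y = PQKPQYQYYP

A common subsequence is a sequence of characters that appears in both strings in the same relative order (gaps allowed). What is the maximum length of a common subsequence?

5

Taking Q at X[2]=Y[2], P at X[4]=Y[4], Y at X[5]=Y[6], Q at X[6]=Y[7], Y at X[8]=Y[9] gives a common subsequence of length 5. Since dp[8][10] = 5, nothing longer is possible.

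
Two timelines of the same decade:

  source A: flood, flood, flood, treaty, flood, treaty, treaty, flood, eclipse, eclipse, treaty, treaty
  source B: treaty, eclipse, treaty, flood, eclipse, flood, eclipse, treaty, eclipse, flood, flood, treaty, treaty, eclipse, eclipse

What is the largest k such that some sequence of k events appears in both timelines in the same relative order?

Taking flood at source A[1]=source B[4]; then flood at source A[2]=source B[6]; then flood at source A[3]=source B[10]; then flood at source A[5]=source B[11]; then treaty at source A[6]=source B[12]; then treaty at source A[7]=source B[13]; then eclipse at source A[9]=source B[14]; then eclipse at source A[10]=source B[15] gives a common subsequence of length 8. The LCS DP gives dp[12][15] = 8, so this is optimal.

8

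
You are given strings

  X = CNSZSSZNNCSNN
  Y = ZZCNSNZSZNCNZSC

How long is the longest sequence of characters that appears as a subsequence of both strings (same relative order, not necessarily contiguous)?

One common subsequence of length 9: C (X #1, Y #3); then N (X #2, Y #4); then S (X #3, Y #5); then Z (X #4, Y #7); then S (X #6, Y #8); then Z (X #7, Y #9); then N (X #8, Y #10); then N (X #9, Y #12); then C (X #10, Y #15), and the DP table's final entry dp[13][15] is also 9, so no common subsequence is longer.

9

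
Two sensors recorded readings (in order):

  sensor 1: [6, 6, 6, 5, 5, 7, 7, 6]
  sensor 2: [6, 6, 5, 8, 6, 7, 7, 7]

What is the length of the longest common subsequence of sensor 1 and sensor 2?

5

Let dp[i][j] be the LCS length of the first i values of sensor 1 and the first j values of sensor 2. dp[i][j] = dp[i-1][j-1]+1 when the i-th and j-th values match, else max(dp[i-1][j], dp[i][j-1]).
    ·  6  6  5  8  6  7  7  7
 ·  0  0  0  0  0  0  0  0  0
 6  0  1  1  1  1  1  1  1  1
 6  0  1  2  2  2  2  2  2  2
 6  0  1  2  2  2  3  3  3  3
 5  0  1  2  3  3  3  3  3  3
 5  0  1  2  3  3  3  3  3  3
 7  0  1  2  3  3  3  4  4  4
 7  0  1  2  3  3  3  4  5  5
 6  0  1  2  3  3  4  4  5  5
dp[8][8] = 5. One LCS (by backtracking along matches): 6, 6, 6, 7, 7.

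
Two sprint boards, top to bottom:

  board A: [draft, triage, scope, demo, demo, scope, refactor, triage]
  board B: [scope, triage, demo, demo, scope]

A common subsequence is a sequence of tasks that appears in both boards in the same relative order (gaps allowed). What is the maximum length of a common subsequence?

Match triage at board A[2]=board B[2]; then demo at board A[4]=board B[3]; then demo at board A[5]=board B[4]; then scope at board A[6]=board B[5] — 4 tasks in the same relative order in both. Since dp[8][5] = 4, nothing longer is possible.

4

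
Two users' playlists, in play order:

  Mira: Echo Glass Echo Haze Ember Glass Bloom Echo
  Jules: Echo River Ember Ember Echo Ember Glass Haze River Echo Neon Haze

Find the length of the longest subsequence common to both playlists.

One common subsequence of length 5: Echo at Mira[1]=Jules[1], Echo at Mira[3]=Jules[5], Ember at Mira[5]=Jules[6], Glass at Mira[6]=Jules[7], Echo at Mira[8]=Jules[10], and the DP table's final entry dp[8][12] is also 5, so no common subsequence is longer.

5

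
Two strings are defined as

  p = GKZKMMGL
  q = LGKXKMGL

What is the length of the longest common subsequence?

6

Let dp[i][j] be the LCS length of the first i characters of p and the first j characters of q. dp[i][j] = dp[i-1][j-1]+1 when the i-th and j-th characters match, else max(dp[i-1][j], dp[i][j-1]).
    ·  L  G  K  X  K  M  G  L
 ·  0  0  0  0  0  0  0  0  0
 G  0  0  1  1  1  1  1  1  1
 K  0  0  1  2  2  2  2  2  2
 Z  0  0  1  2  2  2  2  2  2
 K  0  0  1  2  2  3  3  3  3
 M  0  0  1  2  2  3  4  4  4
 M  0  0  1  2  2  3  4  4  4
 G  0  0  1  2  2  3  4  5  5
 L  0  1  1  2  2  3  4  5  6
dp[8][8] = 6. One LCS (by backtracking along matches): GKKMGL.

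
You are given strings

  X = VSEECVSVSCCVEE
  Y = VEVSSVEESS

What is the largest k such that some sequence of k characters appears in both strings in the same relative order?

8

One common subsequence of length 8: V (X #1, Y #1); then E (X #4, Y #2); then V (X #6, Y #3); then S (X #7, Y #4); then S (X #9, Y #5); then V (X #12, Y #6); then E (X #13, Y #7); then E (X #14, Y #8). The LCS DP gives dp[14][10] = 8, so this is optimal.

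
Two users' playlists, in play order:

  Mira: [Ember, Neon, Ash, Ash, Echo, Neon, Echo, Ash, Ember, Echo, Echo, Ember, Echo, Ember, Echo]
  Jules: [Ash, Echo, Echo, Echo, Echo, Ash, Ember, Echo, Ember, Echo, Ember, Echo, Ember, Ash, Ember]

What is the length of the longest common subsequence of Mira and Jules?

10

One common subsequence of length 10: Ash at Mira[3]=Jules[1]; then Echo at Mira[5]=Jules[4]; then Echo at Mira[7]=Jules[5]; then Ash at Mira[8]=Jules[6]; then Ember at Mira[9]=Jules[7]; then Echo at Mira[10]=Jules[8]; then Echo at Mira[11]=Jules[10]; then Ember at Mira[12]=Jules[11]; then Echo at Mira[13]=Jules[12]; then Ember at Mira[14]=Jules[15]. Since dp[15][15] = 10, nothing longer is possible.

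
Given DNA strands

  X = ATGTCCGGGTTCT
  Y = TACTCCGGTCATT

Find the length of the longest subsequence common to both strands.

Pick A (X #1, Y #2), T (X #4, Y #4), C (X #5, Y #5), C (X #6, Y #6), G (X #8, Y #7), G (X #9, Y #8), T (X #10, Y #9), T (X #11, Y #12), T (X #13, Y #13); all 9 bases appear in both, in order. The LCS DP gives dp[13][13] = 9, so this is optimal.

9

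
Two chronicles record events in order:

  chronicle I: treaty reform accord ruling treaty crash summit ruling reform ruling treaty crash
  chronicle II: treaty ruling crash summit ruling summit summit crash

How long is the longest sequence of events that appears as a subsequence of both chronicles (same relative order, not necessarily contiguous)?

Pick treaty [1,1]; then ruling [4,2]; then crash [6,3]; then summit [7,4]; then ruling [8,5]; then crash [12,8]; all 6 events appear in both, in order. The LCS DP gives dp[12][8] = 6, so this is optimal.

6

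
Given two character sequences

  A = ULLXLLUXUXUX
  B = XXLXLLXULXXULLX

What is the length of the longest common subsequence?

Taking L [3,3] → X [4,4] → L [5,5] → L [6,6] → U [7,8] → X [8,10] → X [10,11] → U [11,12] → X [12,15] gives a common subsequence of length 9. The LCS DP gives dp[12][15] = 9, so this is optimal.

9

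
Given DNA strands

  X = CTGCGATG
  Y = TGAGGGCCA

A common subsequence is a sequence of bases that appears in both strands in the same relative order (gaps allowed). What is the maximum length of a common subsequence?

4

Pick T at X[2]=Y[1]; then G at X[3]=Y[6]; then C at X[4]=Y[8]; then A at X[6]=Y[9]; all 4 bases appear in both, in order. Since dp[8][9] = 4, nothing longer is possible.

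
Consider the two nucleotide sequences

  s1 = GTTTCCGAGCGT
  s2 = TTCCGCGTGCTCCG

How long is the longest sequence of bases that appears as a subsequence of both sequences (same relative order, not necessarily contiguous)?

8

Match T [2,1] → T [3,2] → C [5,4] → C [6,6] → G [7,7] → G [9,9] → C [10,13] → G [11,14] — 8 bases in the same relative order in both. The LCS DP gives dp[12][14] = 8, so this is optimal.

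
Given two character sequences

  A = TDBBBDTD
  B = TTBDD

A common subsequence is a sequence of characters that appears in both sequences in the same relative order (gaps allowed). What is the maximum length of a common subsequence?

Let dp[i][j] be the LCS length of the first i characters of A and the first j characters of B. dp[i][j] = dp[i-1][j-1]+1 when the i-th and j-th characters match, else max(dp[i-1][j], dp[i][j-1]).
    ·  T  T  B  D  D
 ·  0  0  0  0  0  0
 T  0  1  1  1  1  1
 D  0  1  1  1  2  2
 B  0  1  1  2  2  2
 B  0  1  1  2  2  2
 B  0  1  1  2  2  2
 D  0  1  1  2  3  3
 T  0  1  2  2  3  3
 D  0  1  2  2  3  4
dp[8][5] = 4. One LCS (by backtracking along matches): TBDD.

4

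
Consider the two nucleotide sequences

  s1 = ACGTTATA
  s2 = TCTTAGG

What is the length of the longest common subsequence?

One common subsequence of length 4: C [2,2] → T [4,3] → T [5,4] → A [6,5]. dp[8][7] = 4 confirms this is the maximum.

4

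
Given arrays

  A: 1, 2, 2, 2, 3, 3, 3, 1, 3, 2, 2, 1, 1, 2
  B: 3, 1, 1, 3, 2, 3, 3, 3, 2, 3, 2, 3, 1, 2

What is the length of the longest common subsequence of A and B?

9

One common subsequence of length 9: 1 at A[1]=B[3] → 2 at A[4]=B[5] → 3 at A[5]=B[6] → 3 at A[6]=B[7] → 3 at A[7]=B[8] → 3 at A[9]=B[10] → 2 at A[10]=B[11] → 1 at A[13]=B[13] → 2 at A[14]=B[14], and the DP table's final entry dp[14][14] is also 9, so no common subsequence is longer.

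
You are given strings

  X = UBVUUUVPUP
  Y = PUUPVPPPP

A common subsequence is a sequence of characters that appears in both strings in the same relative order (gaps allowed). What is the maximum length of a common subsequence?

One common subsequence of length 5: U [1,2]; then U [4,3]; then V [7,5]; then P [8,8]; then P [10,9], and the DP table's final entry dp[10][9] is also 5, so no common subsequence is longer.

5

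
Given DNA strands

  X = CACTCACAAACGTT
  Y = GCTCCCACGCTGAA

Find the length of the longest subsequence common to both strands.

Pick C at X[1]=Y[2] → C at X[3]=Y[4] → C at X[5]=Y[5] → C at X[7]=Y[6] → A at X[10]=Y[7] → C at X[11]=Y[8] → G at X[12]=Y[9] → T at X[13]=Y[11]; all 8 bases appear in both, in order. dp[14][14] = 8 confirms this is the maximum.

8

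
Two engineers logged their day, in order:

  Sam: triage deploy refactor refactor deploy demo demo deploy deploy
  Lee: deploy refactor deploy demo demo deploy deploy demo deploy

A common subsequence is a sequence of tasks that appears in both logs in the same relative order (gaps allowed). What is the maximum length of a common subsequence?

7

Taking deploy (Sam #2, Lee #1), then refactor (Sam #4, Lee #2), then deploy (Sam #5, Lee #3), then demo (Sam #6, Lee #4), then demo (Sam #7, Lee #5), then deploy (Sam #8, Lee #7), then deploy (Sam #9, Lee #9) gives a common subsequence of length 7, and the DP table's final entry dp[9][9] is also 7, so no common subsequence is longer.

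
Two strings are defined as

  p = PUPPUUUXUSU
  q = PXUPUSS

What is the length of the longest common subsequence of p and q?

One common subsequence of length 5: P (p #1, q #1) → U (p #2, q #3) → P (p #4, q #4) → U (p #5, q #5) → S (p #10, q #7), and the DP table's final entry dp[11][7] is also 5, so no common subsequence is longer.

5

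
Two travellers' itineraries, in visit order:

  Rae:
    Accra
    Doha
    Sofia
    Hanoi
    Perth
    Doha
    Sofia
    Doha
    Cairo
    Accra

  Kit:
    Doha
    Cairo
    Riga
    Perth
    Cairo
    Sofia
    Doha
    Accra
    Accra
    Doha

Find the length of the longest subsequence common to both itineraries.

5

Taking Doha [2,1], Perth [5,4], Sofia [7,6], Doha [8,7], Accra [10,9] gives a common subsequence of length 5, and the DP table's final entry dp[10][10] is also 5, so no common subsequence is longer.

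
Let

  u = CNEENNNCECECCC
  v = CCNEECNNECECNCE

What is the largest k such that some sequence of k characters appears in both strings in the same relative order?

One common subsequence of length 11: C at u[1]=v[2], N at u[2]=v[3], E at u[3]=v[4], E at u[4]=v[5], N at u[6]=v[7], N at u[7]=v[8], E at u[9]=v[9], C at u[10]=v[10], E at u[11]=v[11], C at u[12]=v[12], C at u[13]=v[14], and the DP table's final entry dp[14][15] is also 11, so no common subsequence is longer.

11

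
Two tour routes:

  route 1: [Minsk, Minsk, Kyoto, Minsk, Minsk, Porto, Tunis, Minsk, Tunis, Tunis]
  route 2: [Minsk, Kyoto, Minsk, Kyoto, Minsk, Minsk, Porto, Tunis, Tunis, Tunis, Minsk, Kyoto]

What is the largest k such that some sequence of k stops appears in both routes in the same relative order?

One common subsequence of length 9: Minsk (route 1 #1, route 2 #1) → Minsk (route 1 #2, route 2 #3) → Kyoto (route 1 #3, route 2 #4) → Minsk (route 1 #4, route 2 #5) → Minsk (route 1 #5, route 2 #6) → Porto (route 1 #6, route 2 #7) → Tunis (route 1 #7, route 2 #8) → Tunis (route 1 #9, route 2 #9) → Tunis (route 1 #10, route 2 #10). The LCS DP gives dp[10][12] = 9, so this is optimal.

9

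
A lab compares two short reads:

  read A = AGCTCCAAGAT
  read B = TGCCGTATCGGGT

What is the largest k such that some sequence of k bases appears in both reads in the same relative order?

Pick G at read A[2]=read B[2], then C at read A[3]=read B[4], then T at read A[4]=read B[8], then C at read A[5]=read B[9], then G at read A[9]=read B[12], then T at read A[11]=read B[13]; all 6 bases appear in both, in order. The LCS DP gives dp[11][13] = 6, so this is optimal.

6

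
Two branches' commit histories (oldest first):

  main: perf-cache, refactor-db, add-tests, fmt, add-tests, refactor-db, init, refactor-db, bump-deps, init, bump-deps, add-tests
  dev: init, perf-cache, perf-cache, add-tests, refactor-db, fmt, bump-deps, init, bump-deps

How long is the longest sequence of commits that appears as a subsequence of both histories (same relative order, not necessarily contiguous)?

One common subsequence of length 6: perf-cache at main[1]=dev[3], then refactor-db at main[2]=dev[5], then fmt at main[4]=dev[6], then bump-deps at main[9]=dev[7], then init at main[10]=dev[8], then bump-deps at main[11]=dev[9]. Since dp[12][9] = 6, nothing longer is possible.

6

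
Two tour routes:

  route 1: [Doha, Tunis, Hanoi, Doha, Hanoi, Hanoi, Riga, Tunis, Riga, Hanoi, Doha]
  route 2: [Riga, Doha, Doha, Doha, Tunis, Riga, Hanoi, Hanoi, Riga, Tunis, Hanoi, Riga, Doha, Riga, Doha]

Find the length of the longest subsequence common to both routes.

8

One common subsequence of length 8: Doha (route 1 #1, route 2 #4), then Tunis (route 1 #2, route 2 #5), then Hanoi (route 1 #3, route 2 #7), then Hanoi (route 1 #5, route 2 #8), then Hanoi (route 1 #6, route 2 #11), then Riga (route 1 #7, route 2 #12), then Riga (route 1 #9, route 2 #14), then Doha (route 1 #11, route 2 #15). The LCS DP gives dp[11][15] = 8, so this is optimal.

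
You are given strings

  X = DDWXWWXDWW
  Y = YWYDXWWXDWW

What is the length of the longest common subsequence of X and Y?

8

One common subsequence of length 8: D at X[2]=Y[4] → X at X[4]=Y[5] → W at X[5]=Y[6] → W at X[6]=Y[7] → X at X[7]=Y[8] → D at X[8]=Y[9] → W at X[9]=Y[10] → W at X[10]=Y[11]. Since dp[10][11] = 8, nothing longer is possible.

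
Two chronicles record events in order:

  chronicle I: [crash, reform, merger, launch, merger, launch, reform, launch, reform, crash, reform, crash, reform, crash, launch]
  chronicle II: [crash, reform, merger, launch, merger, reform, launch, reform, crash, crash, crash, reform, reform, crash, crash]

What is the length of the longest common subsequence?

One common subsequence of length 12: crash [1,1]; then reform [2,2]; then merger [3,3]; then launch [4,4]; then merger [5,5]; then reform [7,6]; then launch [8,7]; then reform [9,8]; then crash [10,11]; then reform [11,13]; then crash [12,14]; then crash [14,15], and the DP table's final entry dp[15][15] is also 12, so no common subsequence is longer.

12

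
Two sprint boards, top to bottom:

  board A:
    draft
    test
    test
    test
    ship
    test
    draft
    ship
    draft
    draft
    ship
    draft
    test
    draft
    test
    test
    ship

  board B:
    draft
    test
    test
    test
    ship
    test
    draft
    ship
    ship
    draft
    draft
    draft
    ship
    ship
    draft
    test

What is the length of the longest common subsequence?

13

Pick draft at board A[1]=board B[1], test at board A[2]=board B[2], test at board A[3]=board B[3], test at board A[4]=board B[4], ship at board A[5]=board B[5], test at board A[6]=board B[6], draft at board A[7]=board B[7], ship at board A[8]=board B[9], draft at board A[9]=board B[11], draft at board A[10]=board B[12], ship at board A[11]=board B[14], draft at board A[14]=board B[15], test at board A[16]=board B[16]; all 13 tasks appear in both, in order. dp[17][16] = 13 confirms this is the maximum.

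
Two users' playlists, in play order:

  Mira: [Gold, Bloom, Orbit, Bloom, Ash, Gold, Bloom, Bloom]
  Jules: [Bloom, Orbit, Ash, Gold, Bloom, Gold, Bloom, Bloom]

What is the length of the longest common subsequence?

Taking Bloom [2,1], Orbit [3,2], Bloom [4,5], Gold [6,6], Bloom [7,7], Bloom [8,8] gives a common subsequence of length 6. dp[8][8] = 6 confirms this is the maximum.

6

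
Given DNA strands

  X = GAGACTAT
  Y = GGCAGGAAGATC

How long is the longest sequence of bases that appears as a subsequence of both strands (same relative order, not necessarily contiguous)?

One common subsequence of length 6: G [1,2], A [2,4], G [3,6], A [4,8], A [7,10], T [8,11]. dp[8][12] = 6 confirms this is the maximum.

6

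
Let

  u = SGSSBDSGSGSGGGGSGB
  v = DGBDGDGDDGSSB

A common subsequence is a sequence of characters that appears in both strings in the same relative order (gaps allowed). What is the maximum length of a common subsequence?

8

One common subsequence of length 8: G (u #2, v #2), B (u #5, v #3), D (u #6, v #6), G (u #8, v #7), G (u #10, v #10), S (u #11, v #11), S (u #16, v #12), B (u #18, v #13). The LCS DP gives dp[18][13] = 8, so this is optimal.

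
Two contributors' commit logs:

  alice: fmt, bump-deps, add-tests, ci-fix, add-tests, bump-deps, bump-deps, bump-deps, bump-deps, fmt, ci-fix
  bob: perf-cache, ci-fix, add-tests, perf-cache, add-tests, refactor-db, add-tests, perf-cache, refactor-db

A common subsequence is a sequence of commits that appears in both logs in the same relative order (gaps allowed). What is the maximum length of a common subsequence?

2

Match add-tests (alice #3, bob #5), add-tests (alice #5, bob #7) — 2 commits in the same relative order in both. The LCS DP gives dp[11][9] = 2, so this is optimal.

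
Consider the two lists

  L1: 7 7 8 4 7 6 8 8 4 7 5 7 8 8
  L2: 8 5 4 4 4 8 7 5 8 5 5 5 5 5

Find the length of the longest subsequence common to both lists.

Taking 8 (L1 #3, L2 #1); then 4 (L1 #4, L2 #5); then 8 (L1 #8, L2 #6); then 7 (L1 #10, L2 #7); then 5 (L1 #11, L2 #8); then 8 (L1 #13, L2 #9) gives a common subsequence of length 6, and the DP table's final entry dp[14][14] is also 6, so no common subsequence is longer.

6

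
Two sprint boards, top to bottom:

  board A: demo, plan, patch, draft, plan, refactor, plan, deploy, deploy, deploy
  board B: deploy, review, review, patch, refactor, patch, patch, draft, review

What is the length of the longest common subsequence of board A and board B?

Taking patch (board A #3, board B #7), then draft (board A #4, board B #8) gives a common subsequence of length 2, and the DP table's final entry dp[10][9] is also 2, so no common subsequence is longer.

2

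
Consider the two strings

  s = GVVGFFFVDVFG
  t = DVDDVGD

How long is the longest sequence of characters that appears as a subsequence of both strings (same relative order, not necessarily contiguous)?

Taking V at s[2]=t[2]; then V at s[3]=t[5]; then G at s[4]=t[6]; then D at s[9]=t[7] gives a common subsequence of length 4. dp[12][7] = 4 confirms this is the maximum.

4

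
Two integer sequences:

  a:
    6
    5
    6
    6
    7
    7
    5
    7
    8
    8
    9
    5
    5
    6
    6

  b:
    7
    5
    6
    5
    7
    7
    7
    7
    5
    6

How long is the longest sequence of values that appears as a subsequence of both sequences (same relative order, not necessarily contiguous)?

Let dp[i][j] be the LCS length of the first i values of a and the first j values of b. dp[i][j] = dp[i-1][j-1]+1 when the i-th and j-th values match, else max(dp[i-1][j], dp[i][j-1]).
    ·  7  5  6  5  7  7  7  7  5  6
 ·  0  0  0  0  0  0  0  0  0  0  0
 6  0  0  0  1  1  1  1  1  1  1  1
 5  0  0  1  1  2  2  2  2  2  2  2
 6  0  0  1  2  2  2  2  2  2  2  3
 6  0  0  1  2  2  2  2  2  2  2  3
 7  0  1  1  2  2  3  3  3  3  3  3
 7  0  1  1  2  2  3  4  4  4  4  4
 5  0  1  2  2  3  3  4  4  4  5  5
 7  0  1  2  2  3  4  4  5  5  5  5
 8  0  1  2  2  3  4  4  5  5  5  5
 8  0  1  2  2  3  4  4  5  5  5  5
 9  0  1  2  2  3  4  4  5  5  5  5
 5  0  1  2  2  3  4  4  5  5  6  6
 5  0  1  2  2  3  4  4  5  5  6  6
 6  0  1  2  3  3  4  4  5  5  6  7
 6  0  1  2  3  3  4  4  5  5  6  7
dp[15][10] = 7. One LCS (by backtracking along matches): 6, 5, 7, 7, 7, 5, 6.

7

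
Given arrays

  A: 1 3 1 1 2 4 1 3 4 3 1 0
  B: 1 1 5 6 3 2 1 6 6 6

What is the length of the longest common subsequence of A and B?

Taking 1 (A #1, B #2), 3 (A #2, B #5), 2 (A #5, B #6), 1 (A #7, B #7) gives a common subsequence of length 4. Since dp[12][10] = 4, nothing longer is possible.

4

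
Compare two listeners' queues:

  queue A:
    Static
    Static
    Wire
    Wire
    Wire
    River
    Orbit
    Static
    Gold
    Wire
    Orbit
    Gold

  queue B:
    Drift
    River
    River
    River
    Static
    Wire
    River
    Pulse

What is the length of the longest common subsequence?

3

One common subsequence of length 3: Static at queue A[2]=queue B[5]; then Wire at queue A[5]=queue B[6]; then River at queue A[6]=queue B[7], and the DP table's final entry dp[12][8] is also 3, so no common subsequence is longer.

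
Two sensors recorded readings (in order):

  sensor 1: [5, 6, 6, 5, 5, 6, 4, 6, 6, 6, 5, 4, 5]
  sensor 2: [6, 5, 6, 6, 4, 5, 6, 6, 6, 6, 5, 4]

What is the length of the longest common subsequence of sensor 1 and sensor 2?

10

Taking 5 [1,2]; then 6 [2,3]; then 6 [3,4]; then 5 [5,6]; then 6 [6,7]; then 6 [8,8]; then 6 [9,9]; then 6 [10,10]; then 5 [11,11]; then 4 [12,12] gives a common subsequence of length 10. dp[13][12] = 10 confirms this is the maximum.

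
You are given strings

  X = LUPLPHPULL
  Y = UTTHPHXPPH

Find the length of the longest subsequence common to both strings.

4

Taking U at X[2]=Y[1]; then P at X[3]=Y[8]; then P at X[5]=Y[9]; then H at X[6]=Y[10] gives a common subsequence of length 4, and the DP table's final entry dp[10][10] is also 4, so no common subsequence is longer.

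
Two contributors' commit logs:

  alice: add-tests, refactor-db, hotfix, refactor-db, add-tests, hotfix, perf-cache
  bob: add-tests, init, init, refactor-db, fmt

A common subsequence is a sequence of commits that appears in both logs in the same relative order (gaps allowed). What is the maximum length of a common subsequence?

2

Taking add-tests (alice #1, bob #1), refactor-db (alice #2, bob #4) gives a common subsequence of length 2. The LCS DP gives dp[7][5] = 2, so this is optimal.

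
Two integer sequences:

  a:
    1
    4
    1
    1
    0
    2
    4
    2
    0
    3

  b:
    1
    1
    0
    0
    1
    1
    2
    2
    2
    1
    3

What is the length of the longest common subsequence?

Taking 1 (a #1, b #2), then 1 (a #3, b #5), then 1 (a #4, b #6), then 2 (a #6, b #8), then 2 (a #8, b #9), then 3 (a #10, b #11) gives a common subsequence of length 6. dp[10][11] = 6 confirms this is the maximum.

6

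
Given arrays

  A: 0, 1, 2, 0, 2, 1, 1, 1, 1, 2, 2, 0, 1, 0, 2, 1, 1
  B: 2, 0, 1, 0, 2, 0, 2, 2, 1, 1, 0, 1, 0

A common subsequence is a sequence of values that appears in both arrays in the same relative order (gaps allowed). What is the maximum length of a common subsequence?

10

Pick 0 (A #1, B #2); then 1 (A #2, B #3); then 2 (A #3, B #5); then 0 (A #4, B #6); then 2 (A #5, B #8); then 1 (A #8, B #9); then 1 (A #9, B #10); then 0 (A #12, B #11); then 1 (A #13, B #12); then 0 (A #14, B #13); all 10 values appear in both, in order. Since dp[17][13] = 10, nothing longer is possible.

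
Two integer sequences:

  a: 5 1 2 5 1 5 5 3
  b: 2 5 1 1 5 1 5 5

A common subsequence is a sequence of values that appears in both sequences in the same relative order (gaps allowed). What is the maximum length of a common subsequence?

6

Let dp[i][j] be the LCS length of the first i values of a and the first j values of b. dp[i][j] = dp[i-1][j-1]+1 when the i-th and j-th values match, else max(dp[i-1][j], dp[i][j-1]).
    ·  2  5  1  1  5  1  5  5
 ·  0  0  0  0  0  0  0  0  0
 5  0  0  1  1  1  1  1  1  1
 1  0  0  1  2  2  2  2  2  2
 2  0  1  1  2  2  2  2  2  2
 5  0  1  2  2  2  3  3  3  3
 1  0  1  2  3  3  3  4  4  4
 5  0  1  2  3  3  4  4  5  5
 5  0  1  2  3  3  4  4  5  6
 3  0  1  2  3  3  4  4  5  6
dp[8][8] = 6. One LCS (by backtracking along matches): 5, 1, 5, 1, 5, 5.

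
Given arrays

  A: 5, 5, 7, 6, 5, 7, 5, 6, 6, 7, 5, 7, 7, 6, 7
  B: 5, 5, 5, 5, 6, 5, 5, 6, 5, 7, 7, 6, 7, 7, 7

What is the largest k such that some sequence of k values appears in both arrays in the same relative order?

11

Pick 5 (A #1, B #3); then 5 (A #2, B #4); then 6 (A #4, B #5); then 5 (A #5, B #6); then 5 (A #7, B #7); then 6 (A #9, B #8); then 5 (A #11, B #9); then 7 (A #12, B #10); then 7 (A #13, B #11); then 6 (A #14, B #12); then 7 (A #15, B #15); all 11 values appear in both, in order. Since dp[15][15] = 11, nothing longer is possible.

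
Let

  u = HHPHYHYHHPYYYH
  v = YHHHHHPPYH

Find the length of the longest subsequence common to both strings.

8

Taking H (u #1, v #2) → H (u #2, v #3) → H (u #4, v #4) → H (u #6, v #5) → H (u #8, v #6) → P (u #10, v #8) → Y (u #13, v #9) → H (u #14, v #10) gives a common subsequence of length 8. The LCS DP gives dp[14][10] = 8, so this is optimal.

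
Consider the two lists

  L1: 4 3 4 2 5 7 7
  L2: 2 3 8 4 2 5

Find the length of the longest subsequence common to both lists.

4

One common subsequence of length 4: 3 (L1 #2, L2 #2) → 4 (L1 #3, L2 #4) → 2 (L1 #4, L2 #5) → 5 (L1 #5, L2 #6), and the DP table's final entry dp[7][6] is also 4, so no common subsequence is longer.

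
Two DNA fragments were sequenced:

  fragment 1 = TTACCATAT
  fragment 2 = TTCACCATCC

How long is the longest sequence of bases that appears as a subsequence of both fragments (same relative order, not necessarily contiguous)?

7

Pick T [1,1], T [2,2], A [3,4], C [4,5], C [5,6], A [6,7], T [7,8]; all 7 bases appear in both, in order. dp[9][10] = 7 confirms this is the maximum.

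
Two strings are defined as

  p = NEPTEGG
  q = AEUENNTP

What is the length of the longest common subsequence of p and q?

Taking N [1,6], then P [3,8] gives a common subsequence of length 2, and the DP table's final entry dp[7][8] is also 2, so no common subsequence is longer.

2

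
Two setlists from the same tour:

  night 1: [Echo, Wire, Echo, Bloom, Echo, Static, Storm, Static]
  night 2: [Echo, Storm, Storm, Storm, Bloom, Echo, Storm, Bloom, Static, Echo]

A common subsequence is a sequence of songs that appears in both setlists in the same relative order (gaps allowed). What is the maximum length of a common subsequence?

5

Taking Echo (night 1 #1, night 2 #1); then Bloom (night 1 #4, night 2 #5); then Echo (night 1 #5, night 2 #6); then Storm (night 1 #7, night 2 #7); then Static (night 1 #8, night 2 #9) gives a common subsequence of length 5, and the DP table's final entry dp[8][10] is also 5, so no common subsequence is longer.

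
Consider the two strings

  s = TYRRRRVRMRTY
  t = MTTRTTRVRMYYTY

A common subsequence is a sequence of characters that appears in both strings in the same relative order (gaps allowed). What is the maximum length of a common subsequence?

8

Pick T at s[1]=t[3], then R at s[3]=t[4], then R at s[6]=t[7], then V at s[7]=t[8], then R at s[8]=t[9], then M at s[9]=t[10], then T at s[11]=t[13], then Y at s[12]=t[14]; all 8 characters appear in both, in order. dp[12][14] = 8 confirms this is the maximum.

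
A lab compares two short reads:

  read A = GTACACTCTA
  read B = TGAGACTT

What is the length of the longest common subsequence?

6

One common subsequence of length 6: G [1,2], A [3,3], A [5,5], C [6,6], T [7,7], T [9,8]. Since dp[10][8] = 6, nothing longer is possible.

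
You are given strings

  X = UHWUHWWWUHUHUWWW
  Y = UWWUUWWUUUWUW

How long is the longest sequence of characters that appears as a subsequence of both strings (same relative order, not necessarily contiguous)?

Pick U at X[1]=Y[1], then W at X[3]=Y[3], then U at X[4]=Y[5], then W at X[7]=Y[6], then W at X[8]=Y[7], then U at X[9]=Y[8], then U at X[11]=Y[9], then U at X[13]=Y[10], then W at X[14]=Y[11], then W at X[16]=Y[13]; all 10 characters appear in both, in order. dp[16][13] = 10 confirms this is the maximum.

10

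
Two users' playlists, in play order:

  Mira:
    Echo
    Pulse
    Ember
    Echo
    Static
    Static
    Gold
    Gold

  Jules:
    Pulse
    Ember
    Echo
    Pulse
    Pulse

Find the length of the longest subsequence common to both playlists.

Taking Pulse (Mira #2, Jules #1) → Ember (Mira #3, Jules #2) → Echo (Mira #4, Jules #3) gives a common subsequence of length 3, and the DP table's final entry dp[8][5] is also 3, so no common subsequence is longer.

3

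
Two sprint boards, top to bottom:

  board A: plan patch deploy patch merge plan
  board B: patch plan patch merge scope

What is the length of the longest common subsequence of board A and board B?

Taking plan (board A #1, board B #2) → patch (board A #4, board B #3) → merge (board A #5, board B #4) gives a common subsequence of length 3. Since dp[6][5] = 3, nothing longer is possible.

3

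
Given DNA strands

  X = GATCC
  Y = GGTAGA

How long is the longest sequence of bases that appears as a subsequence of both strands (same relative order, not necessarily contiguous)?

Let dp[i][j] be the LCS length of the first i bases of X and the first j bases of Y. dp[i][j] = dp[i-1][j-1]+1 when the i-th and j-th bases match, else max(dp[i-1][j], dp[i][j-1]).
    ·  G  G  T  A  G  A
 ·  0  0  0  0  0  0  0
 G  0  1  1  1  1  1  1
 A  0  1  1  1  2  2  2
 T  0  1  1  2  2  2  2
 C  0  1  1  2  2  2  2
 C  0  1  1  2  2  2  2
dp[5][6] = 2. One LCS (by backtracking along matches): GA.

2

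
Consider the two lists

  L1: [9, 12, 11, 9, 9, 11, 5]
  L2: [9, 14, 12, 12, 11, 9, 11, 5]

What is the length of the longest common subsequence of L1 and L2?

Let dp[i][j] be the LCS length of the first i values of L1 and the first j values of L2. dp[i][j] = dp[i-1][j-1]+1 when the i-th and j-th values match, else max(dp[i-1][j], dp[i][j-1]).
    ·  9 14 12 12 11  9 11  5
 ·  0  0  0  0  0  0  0  0  0
 9  0  1  1  1  1  1  1  1  1
12  0  1  1  2  2  2  2  2  2
11  0  1  1  2  2  3  3  3  3
 9  0  1  1  2  2  3  4  4  4
 9  0  1  1  2  2  3  4  4  4
11  0  1  1  2  2  3  4  5  5
 5  0  1  1  2  2  3  4  5  6
dp[7][8] = 6. One LCS (by backtracking along matches): 9, 12, 11, 9, 11, 5.

6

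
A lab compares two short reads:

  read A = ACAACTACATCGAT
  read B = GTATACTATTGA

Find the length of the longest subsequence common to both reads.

One common subsequence of length 8: A at read A[1]=read B[3]; then A at read A[4]=read B[5]; then C at read A[5]=read B[6]; then T at read A[6]=read B[7]; then A at read A[7]=read B[8]; then T at read A[10]=read B[10]; then G at read A[12]=read B[11]; then A at read A[13]=read B[12], and the DP table's final entry dp[14][12] is also 8, so no common subsequence is longer.

8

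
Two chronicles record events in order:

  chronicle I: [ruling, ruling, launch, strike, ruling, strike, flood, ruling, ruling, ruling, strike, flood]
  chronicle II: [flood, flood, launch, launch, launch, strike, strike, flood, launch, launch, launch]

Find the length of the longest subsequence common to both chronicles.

Taking launch (chronicle I #3, chronicle II #5) → strike (chronicle I #4, chronicle II #6) → strike (chronicle I #6, chronicle II #7) → flood (chronicle I #7, chronicle II #8) gives a common subsequence of length 4. dp[12][11] = 4 confirms this is the maximum.

4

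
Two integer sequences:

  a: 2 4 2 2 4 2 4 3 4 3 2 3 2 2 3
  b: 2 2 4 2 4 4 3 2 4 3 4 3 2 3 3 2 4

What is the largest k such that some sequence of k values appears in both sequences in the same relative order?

One common subsequence of length 12: 2 (a #1, b #2); then 4 (a #2, b #3); then 2 (a #3, b #4); then 4 (a #5, b #6); then 2 (a #6, b #8); then 4 (a #7, b #9); then 3 (a #8, b #10); then 4 (a #9, b #11); then 3 (a #10, b #12); then 2 (a #11, b #13); then 3 (a #12, b #15); then 2 (a #13, b #16). Since dp[15][17] = 12, nothing longer is possible.

12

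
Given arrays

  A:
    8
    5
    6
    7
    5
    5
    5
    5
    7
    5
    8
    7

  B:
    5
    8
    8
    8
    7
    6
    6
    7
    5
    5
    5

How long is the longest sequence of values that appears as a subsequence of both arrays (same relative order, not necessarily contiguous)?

6

One common subsequence of length 6: 8 at A[1]=B[4] → 6 at A[3]=B[7] → 7 at A[4]=B[8] → 5 at A[7]=B[9] → 5 at A[8]=B[10] → 5 at A[10]=B[11]. Since dp[12][11] = 6, nothing longer is possible.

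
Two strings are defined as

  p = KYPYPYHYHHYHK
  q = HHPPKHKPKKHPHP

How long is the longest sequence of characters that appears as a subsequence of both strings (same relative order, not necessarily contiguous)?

Taking P (p #3, q #3) → P (p #5, q #4) → H (p #7, q #6) → H (p #9, q #11) → H (p #10, q #13) gives a common subsequence of length 5. dp[13][14] = 5 confirms this is the maximum.

5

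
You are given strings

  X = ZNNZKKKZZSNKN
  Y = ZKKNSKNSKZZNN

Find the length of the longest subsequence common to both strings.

Taking Z at X[1]=Y[1] → N at X[2]=Y[4] → N at X[3]=Y[7] → K at X[7]=Y[9] → Z at X[8]=Y[10] → Z at X[9]=Y[11] → N at X[11]=Y[12] → N at X[13]=Y[13] gives a common subsequence of length 8. dp[13][13] = 8 confirms this is the maximum.

8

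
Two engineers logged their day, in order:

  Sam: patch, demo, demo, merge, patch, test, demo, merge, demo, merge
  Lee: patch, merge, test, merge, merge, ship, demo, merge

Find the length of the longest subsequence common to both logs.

6

Match patch at Sam[1]=Lee[1], merge at Sam[4]=Lee[2], test at Sam[6]=Lee[3], merge at Sam[8]=Lee[5], demo at Sam[9]=Lee[7], merge at Sam[10]=Lee[8] — 6 tasks in the same relative order in both. dp[10][8] = 6 confirms this is the maximum.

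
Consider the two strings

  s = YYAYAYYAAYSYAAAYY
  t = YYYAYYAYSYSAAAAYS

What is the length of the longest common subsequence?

One common subsequence of length 14: Y at s[1]=t[1], Y at s[2]=t[2], Y at s[4]=t[3], A at s[5]=t[4], Y at s[6]=t[5], Y at s[7]=t[6], A at s[9]=t[7], Y at s[10]=t[8], S at s[11]=t[9], Y at s[12]=t[10], A at s[13]=t[13], A at s[14]=t[14], A at s[15]=t[15], Y at s[16]=t[16]. The LCS DP gives dp[17][17] = 14, so this is optimal.

14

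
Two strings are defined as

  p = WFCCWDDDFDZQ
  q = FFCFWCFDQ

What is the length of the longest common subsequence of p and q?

Let dp[i][j] be the LCS length of the first i characters of p and the first j characters of q. dp[i][j] = dp[i-1][j-1]+1 when the i-th and j-th characters match, else max(dp[i-1][j], dp[i][j-1]).
    ·  F  F  C  F  W  C  F  D  Q
 ·  0  0  0  0  0  0  0  0  0  0
 W  0  0  0  0  0  1  1  1  1  1
 F  0  1  1  1  1  1  1  2  2  2
 C  0  1  1  2  2  2  2  2  2  2
 C  0  1  1  2  2  2  3  3  3  3
 W  0  1  1  2  2  3  3  3  3  3
 D  0  1  1  2  2  3  3  3  4  4
 D  0  1  1  2  2  3  3  3  4  4
 D  0  1  1  2  2  3  3  3  4  4
 F  0  1  2  2  3  3  3  4  4  4
 D  0  1  2  2  3  3  3  4  5  5
 Z  0  1  2  2  3  3  3  4  5  5
 Q  0  1  2  2  3  3  3  4  5  6
dp[12][9] = 6. One LCS (by backtracking along matches): FCCFDQ.

6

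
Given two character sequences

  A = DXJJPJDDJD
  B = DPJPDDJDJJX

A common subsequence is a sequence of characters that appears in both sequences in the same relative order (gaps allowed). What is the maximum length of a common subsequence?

7

Taking D at A[1]=B[1]; then J at A[4]=B[3]; then P at A[5]=B[4]; then D at A[7]=B[5]; then D at A[8]=B[6]; then J at A[9]=B[7]; then D at A[10]=B[8] gives a common subsequence of length 7, and the DP table's final entry dp[10][11] is also 7, so no common subsequence is longer.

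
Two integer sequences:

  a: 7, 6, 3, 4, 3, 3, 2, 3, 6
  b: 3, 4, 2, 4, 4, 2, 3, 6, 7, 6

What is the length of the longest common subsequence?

5

One common subsequence of length 5: 3 at a[3]=b[1]; then 4 at a[4]=b[5]; then 2 at a[7]=b[6]; then 3 at a[8]=b[7]; then 6 at a[9]=b[10]. Since dp[9][10] = 5, nothing longer is possible.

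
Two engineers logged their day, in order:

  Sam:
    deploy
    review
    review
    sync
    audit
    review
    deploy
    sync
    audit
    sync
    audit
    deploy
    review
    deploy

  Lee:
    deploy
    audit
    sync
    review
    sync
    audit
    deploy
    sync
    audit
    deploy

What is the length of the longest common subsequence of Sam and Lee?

Taking deploy [1,1] → review [3,4] → sync [4,5] → audit [5,6] → deploy [7,7] → sync [10,8] → audit [11,9] → deploy [14,10] gives a common subsequence of length 8. dp[14][10] = 8 confirms this is the maximum.

8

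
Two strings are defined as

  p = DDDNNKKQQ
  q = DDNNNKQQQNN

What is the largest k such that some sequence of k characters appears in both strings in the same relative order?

One common subsequence of length 7: D (p #1, q #1), D (p #2, q #2), N (p #4, q #4), N (p #5, q #5), K (p #6, q #6), Q (p #8, q #8), Q (p #9, q #9), and the DP table's final entry dp[9][11] is also 7, so no common subsequence is longer.

7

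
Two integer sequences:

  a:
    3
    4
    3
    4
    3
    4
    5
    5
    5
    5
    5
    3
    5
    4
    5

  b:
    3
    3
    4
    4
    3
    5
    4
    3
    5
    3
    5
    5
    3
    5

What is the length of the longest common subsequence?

10

One common subsequence of length 10: 3 at a[1]=b[2], then 4 at a[2]=b[4], then 3 at a[3]=b[5], then 4 at a[4]=b[7], then 3 at a[5]=b[8], then 5 at a[7]=b[9], then 5 at a[10]=b[11], then 5 at a[11]=b[12], then 3 at a[12]=b[13], then 5 at a[15]=b[14], and the DP table's final entry dp[15][14] is also 10, so no common subsequence is longer.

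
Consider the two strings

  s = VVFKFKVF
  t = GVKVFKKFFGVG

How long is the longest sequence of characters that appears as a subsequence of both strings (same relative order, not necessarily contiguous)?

Let dp[i][j] be the LCS length of the first i characters of s and the first j characters of t. dp[i][j] = dp[i-1][j-1]+1 when the i-th and j-th characters match, else max(dp[i-1][j], dp[i][j-1]).
    ·  G  V  K  V  F  K  K  F  F  G  V  G
 ·  0  0  0  0  0  0  0  0  0  0  0  0  0
 V  0  0  1  1  1  1  1  1  1  1  1  1  1
 V  0  0  1  1  2  2  2  2  2  2  2  2  2
 F  0  0  1  1  2  3  3  3  3  3  3  3  3
 K  0  0  1  2  2  3  4  4  4  4  4  4  4
 F  0  0  1  2  2  3  4  4  5  5  5  5  5
 K  0  0  1  2  2  3  4  5  5  5  5  5  5
 V  0  0  1  2  3  3  4  5  5  5  5  6  6
 F  0  0  1  2  3  4  4  5  6  6  6  6  6
dp[8][12] = 6. One LCS (by backtracking along matches): VVFKFV.

6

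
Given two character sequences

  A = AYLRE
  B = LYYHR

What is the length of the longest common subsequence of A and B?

Let dp[i][j] be the LCS length of the first i characters of A and the first j characters of B. dp[i][j] = dp[i-1][j-1]+1 when the i-th and j-th characters match, else max(dp[i-1][j], dp[i][j-1]).
    ·  L  Y  Y  H  R
 ·  0  0  0  0  0  0
 A  0  0  0  0  0  0
 Y  0  0  1  1  1  1
 L  0  1  1  1  1  1
 R  0  1  1  1  1  2
 E  0  1  1  1  1  2
dp[5][5] = 2. One LCS (by backtracking along matches): YR.

2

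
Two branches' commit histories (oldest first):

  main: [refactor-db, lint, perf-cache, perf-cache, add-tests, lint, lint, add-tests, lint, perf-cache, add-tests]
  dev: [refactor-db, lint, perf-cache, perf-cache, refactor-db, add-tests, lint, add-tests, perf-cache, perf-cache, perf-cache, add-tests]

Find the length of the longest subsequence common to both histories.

Match refactor-db [1,1]; then lint [2,2]; then perf-cache [3,3]; then perf-cache [4,4]; then add-tests [5,6]; then lint [7,7]; then add-tests [8,8]; then perf-cache [10,11]; then add-tests [11,12] — 9 commits in the same relative order in both. Since dp[11][12] = 9, nothing longer is possible.

9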